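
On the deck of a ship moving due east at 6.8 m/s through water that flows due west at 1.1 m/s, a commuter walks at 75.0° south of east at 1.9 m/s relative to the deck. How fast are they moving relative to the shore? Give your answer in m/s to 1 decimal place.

In east/north components (m/s): commuter relative to ship = (0.492, -1.835); ship relative to water = (6.800, 0.000); water relative to ground = (-1.100, 0.000).
Sum = (6.192, -1.835) m/s.
Speed = |(6.192, -1.835)| = 6.458 m/s.

6.5 m/s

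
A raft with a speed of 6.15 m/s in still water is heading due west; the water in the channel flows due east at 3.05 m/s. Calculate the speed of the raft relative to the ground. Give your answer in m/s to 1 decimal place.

Taking east as x and north as y: velocity relative to the water = (-6.150, 0.000) m/s; the water relative to ground = (3.050, 0.000) m/s.
Velocity relative to ground = (-6.150, 0.000) + (3.050, 0.000) = (-3.100, 0.000) m/s.
Speed = |(-3.100, 0.000)| = 3.100 m/s.

3.1 m/s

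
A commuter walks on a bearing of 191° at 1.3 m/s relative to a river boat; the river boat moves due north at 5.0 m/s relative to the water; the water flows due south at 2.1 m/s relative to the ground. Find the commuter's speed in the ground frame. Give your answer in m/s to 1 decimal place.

1.6 m/s

In east/north components (m/s): commuter relative to river boat = (-0.248, -1.276); river boat relative to water = (0.000, 5.000); water relative to ground = (0.000, -2.100).
Sum = (-0.248, 1.624) m/s.
Speed = |(-0.248, 1.624)| = 1.643 m/s.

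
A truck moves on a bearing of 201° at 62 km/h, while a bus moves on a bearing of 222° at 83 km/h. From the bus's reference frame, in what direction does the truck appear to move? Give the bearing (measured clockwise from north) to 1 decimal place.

Taking east as x and north as y: truck velocity = (-22.219, -57.882) km/h; bus velocity = (-55.538, -61.681) km/h.
Velocity of truck relative to bus = (-22.219, -57.882) − (-55.538, -61.681) = (33.319, 3.799) km/h.
Bearing = atan2(33.32, 3.80) = 83.50° clockwise from north.

083.5°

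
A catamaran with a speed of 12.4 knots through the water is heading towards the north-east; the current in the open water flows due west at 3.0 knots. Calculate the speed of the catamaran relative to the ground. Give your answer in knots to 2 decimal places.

Taking east as x and north as y: velocity relative to the water = (8.768, 8.768) knots; the water relative to ground = (-3.000, 0.000) knots.
Velocity relative to ground = (8.768, 8.768) + (-3.000, 0.000) = (5.768, 8.768) knots.
Speed = |(5.768, 8.768)| = 10.495 knots.

10.50 knots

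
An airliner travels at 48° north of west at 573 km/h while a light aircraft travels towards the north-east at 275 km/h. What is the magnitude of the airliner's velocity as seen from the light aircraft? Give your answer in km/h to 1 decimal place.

622.5 km/h

Taking east as x and north as y: airliner velocity = (-383.412, 425.822) km/h; light aircraft velocity = (194.454, 194.454) km/h.
Velocity of airliner relative to light aircraft = (-383.412, 425.822) − (194.454, 194.454) = (-577.866, 231.368) km/h.
Magnitude = |(-577.866, 231.368)| = 622.463 km/h.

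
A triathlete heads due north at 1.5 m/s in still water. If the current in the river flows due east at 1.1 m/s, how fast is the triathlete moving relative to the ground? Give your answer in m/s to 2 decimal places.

1.86 m/s

Taking east as x and north as y: velocity relative to the water = (0.000, 1.500) m/s; the water relative to ground = (1.100, 0.000) m/s.
Velocity relative to ground = (0.000, 1.500) + (1.100, 0.000) = (1.100, 1.500) m/s.
Speed = |(1.100, 1.500)| = 1.860 m/s.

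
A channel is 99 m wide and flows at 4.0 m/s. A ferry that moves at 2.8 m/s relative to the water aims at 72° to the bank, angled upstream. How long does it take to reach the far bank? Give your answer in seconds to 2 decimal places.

37.18 s

The component of the ferry's velocity perpendicular to the bank is 2.8 × sin 72° = 2.663 m/s.
The current is parallel to the bank, so it does not affect the crossing time.
Time = 99 / 2.663 = 37.177 s.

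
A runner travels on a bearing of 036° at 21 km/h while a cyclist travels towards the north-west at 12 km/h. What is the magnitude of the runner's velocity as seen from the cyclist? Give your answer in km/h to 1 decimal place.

22.5 km/h

Taking east as x and north as y: runner velocity = (12.343, 16.989) km/h; cyclist velocity = (-8.485, 8.485) km/h.
Velocity of runner relative to cyclist = (12.343, 16.989) − (-8.485, 8.485) = (20.829, 8.504) km/h.
Magnitude = |(20.829, 8.504)| = 22.498 km/h.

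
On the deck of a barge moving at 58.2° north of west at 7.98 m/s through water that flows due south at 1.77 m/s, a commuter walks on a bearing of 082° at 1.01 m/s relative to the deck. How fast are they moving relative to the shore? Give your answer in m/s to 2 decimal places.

6.07 m/s

In east/north components (m/s): commuter relative to barge = (1.000, 0.141); barge relative to water = (-4.205, 6.782); water relative to ground = (0.000, -1.770).
Sum = (-3.205, 5.153) m/s.
Speed = |(-3.205, 5.153)| = 6.068 m/s.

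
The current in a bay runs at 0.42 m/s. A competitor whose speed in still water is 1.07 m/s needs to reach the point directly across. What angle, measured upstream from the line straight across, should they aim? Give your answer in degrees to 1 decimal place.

23.1°

To cancel the current, the upstream component of the competitor's velocity must equal the flow: 1.07 sin θ = 0.42.
sin θ = 0.42 / 1.07 = 0.3925.
θ = arcsin(0.3925) = 23.112°.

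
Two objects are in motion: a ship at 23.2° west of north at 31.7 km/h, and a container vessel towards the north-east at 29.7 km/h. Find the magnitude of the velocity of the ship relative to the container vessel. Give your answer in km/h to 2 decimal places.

Taking east as x and north as y: ship velocity = (-12.488, 29.137) km/h; container vessel velocity = (21.001, 21.001) km/h.
Velocity of ship relative to container vessel = (-12.488, 29.137) − (21.001, 21.001) = (-33.489, 8.136) km/h.
Magnitude = |(-33.489, 8.136)| = 34.463 km/h.

34.46 km/h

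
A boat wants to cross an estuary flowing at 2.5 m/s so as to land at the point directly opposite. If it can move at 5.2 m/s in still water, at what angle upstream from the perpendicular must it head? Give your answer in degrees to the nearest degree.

To cancel the current, the upstream component of the boat's velocity must equal the flow: 5.2 sin θ = 2.5.
sin θ = 2.5 / 5.2 = 0.4808.
θ = arcsin(0.4808) = 28.736°.

29°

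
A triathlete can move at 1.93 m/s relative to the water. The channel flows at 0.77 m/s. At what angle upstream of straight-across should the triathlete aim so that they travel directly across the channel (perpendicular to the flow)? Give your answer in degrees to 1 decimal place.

To cancel the current, the upstream component of the triathlete's velocity must equal the flow: 1.93 sin θ = 0.77.
sin θ = 0.77 / 1.93 = 0.3990.
θ = arcsin(0.3990) = 23.513°.

23.5°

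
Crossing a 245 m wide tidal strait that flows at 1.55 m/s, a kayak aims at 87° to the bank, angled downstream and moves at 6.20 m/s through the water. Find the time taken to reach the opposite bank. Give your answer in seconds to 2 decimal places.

39.57 s

The component of the kayak's velocity perpendicular to the bank is 6.20 × sin 87° = 6.192 m/s.
The current is parallel to the bank, so it does not affect the crossing time.
Time = 245 / 6.192 = 39.570 s.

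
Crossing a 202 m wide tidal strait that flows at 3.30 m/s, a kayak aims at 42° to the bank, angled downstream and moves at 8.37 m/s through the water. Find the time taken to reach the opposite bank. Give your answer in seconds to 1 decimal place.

The component of the kayak's velocity perpendicular to the bank is 8.37 × sin 42° = 5.601 m/s.
The current is parallel to the bank, so it does not affect the crossing time.
Time = 202 / 5.601 = 36.067 s.

36.1 s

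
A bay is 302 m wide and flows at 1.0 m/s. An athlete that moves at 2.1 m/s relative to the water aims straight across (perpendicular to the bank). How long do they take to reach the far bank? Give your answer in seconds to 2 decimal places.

143.81 s

The component of the athlete's velocity perpendicular to the bank is 2.1 m/s.
The flow acts along the bank and has no component across it.
Time = 302 / 2.100 = 143.810 s.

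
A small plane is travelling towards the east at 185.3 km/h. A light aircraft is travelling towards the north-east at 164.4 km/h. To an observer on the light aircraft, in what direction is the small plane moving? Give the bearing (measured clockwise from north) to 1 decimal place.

Taking east as x and north as y: small plane velocity = (185.300, 0.000) km/h; light aircraft velocity = (116.248, 116.248) km/h.
Velocity of small plane relative to light aircraft = (185.300, 0.000) − (116.248, 116.248) = (69.052, -116.248) km/h.
Bearing = atan2(69.05, -116.25) = 149.29° clockwise from north.

149.3°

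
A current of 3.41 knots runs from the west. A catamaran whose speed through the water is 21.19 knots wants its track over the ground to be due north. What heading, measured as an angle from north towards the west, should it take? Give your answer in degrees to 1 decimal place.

9.3°

The current pushes perpendicular to the desired track; the heading must have a component into the current equal to 3.41 knots: 21.19 sin θ = 3.41.
sin θ = 0.1609, so θ = 9.261°.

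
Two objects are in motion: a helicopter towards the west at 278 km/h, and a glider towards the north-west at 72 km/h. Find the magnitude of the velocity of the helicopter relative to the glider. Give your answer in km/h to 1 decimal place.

Taking east as x and north as y: helicopter velocity = (-278.000, 0.000) km/h; glider velocity = (-50.912, 50.912) km/h.
Velocity of helicopter relative to glider = (-278.000, 0.000) − (-50.912, 50.912) = (-227.088, -50.912) km/h.
Magnitude = |(-227.088, -50.912)| = 232.725 km/h.

232.7 km/h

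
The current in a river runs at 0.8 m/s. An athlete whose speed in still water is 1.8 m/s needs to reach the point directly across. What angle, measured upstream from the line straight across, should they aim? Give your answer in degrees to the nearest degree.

To cancel the current, the upstream component of the athlete's velocity must equal the flow: 1.8 sin θ = 0.8.
sin θ = 0.8 / 1.8 = 0.4444.
θ = arcsin(0.4444) = 26.388°.

26°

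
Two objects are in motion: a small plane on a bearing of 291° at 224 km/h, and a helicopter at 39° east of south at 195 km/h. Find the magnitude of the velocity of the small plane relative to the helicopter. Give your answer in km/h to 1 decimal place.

404.8 km/h

Taking east as x and north as y: small plane velocity = (-209.122, 80.274) km/h; helicopter velocity = (122.717, -151.543) km/h.
Velocity of small plane relative to helicopter = (-209.122, 80.274) − (122.717, -151.543) = (-331.839, 231.818) km/h.
Magnitude = |(-331.839, 231.818)| = 404.793 km/h.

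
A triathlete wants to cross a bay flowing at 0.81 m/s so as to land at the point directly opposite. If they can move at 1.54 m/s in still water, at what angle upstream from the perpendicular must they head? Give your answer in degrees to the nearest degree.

To cancel the current, the upstream component of the triathlete's velocity must equal the flow: 1.54 sin θ = 0.81.
sin θ = 0.81 / 1.54 = 0.5260.
θ = arcsin(0.5260) = 31.734°.

32°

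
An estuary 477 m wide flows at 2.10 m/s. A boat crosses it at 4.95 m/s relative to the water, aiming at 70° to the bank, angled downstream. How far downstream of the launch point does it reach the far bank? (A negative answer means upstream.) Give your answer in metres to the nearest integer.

Perpendicular speed = 4.651 m/s; crossing time = 477 / 4.651 = 102.548 s.
Net downstream speed = 3.793 m/s.
Drift = 3.793 × 102.548 = 388.965 m (downstream).

389 m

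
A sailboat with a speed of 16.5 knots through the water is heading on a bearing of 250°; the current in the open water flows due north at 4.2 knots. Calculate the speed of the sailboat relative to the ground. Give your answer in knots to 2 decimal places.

Taking east as x and north as y: velocity relative to the water = (-15.505, -5.643) knots; the water relative to ground = (0.000, 4.200) knots.
Velocity relative to ground = (-15.505, -5.643) + (0.000, 4.200) = (-15.505, -1.443) knots.
Speed = |(-15.505, -1.443)| = 15.572 knots.

15.57 knots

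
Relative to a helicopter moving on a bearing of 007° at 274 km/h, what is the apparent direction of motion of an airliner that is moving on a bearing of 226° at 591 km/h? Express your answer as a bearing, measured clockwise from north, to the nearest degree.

Taking east as x and north as y: airliner velocity = (-425.130, -410.543) km/h; helicopter velocity = (33.392, 271.958) km/h.
Velocity of airliner relative to helicopter = (-425.130, -410.543) − (33.392, 271.958) = (-458.522, -682.501) km/h.
Bearing = atan2(-458.52, -682.50) = 213.89° clockwise from north.

214°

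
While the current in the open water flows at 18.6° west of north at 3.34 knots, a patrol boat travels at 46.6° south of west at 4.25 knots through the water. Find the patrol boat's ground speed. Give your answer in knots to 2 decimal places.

3.99 knots

Taking east as x and north as y: velocity relative to the water = (-2.920, -3.088) knots; the water relative to ground = (-1.065, 3.166) knots.
Velocity relative to ground = (-2.920, -3.088) + (-1.065, 3.166) = (-3.985, 0.078) knots.
Speed = |(-3.985, 0.078)| = 3.986 knots.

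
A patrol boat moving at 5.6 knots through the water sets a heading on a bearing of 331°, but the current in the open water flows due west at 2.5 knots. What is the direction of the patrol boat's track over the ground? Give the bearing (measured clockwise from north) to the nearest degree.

313°

Taking east as x and north as y: velocity relative to the water = (-2.715, 4.898) knots; the water relative to ground = (-2.500, 0.000) knots.
Velocity relative to ground = (-2.715, 4.898) + (-2.500, 0.000) = (-5.215, 4.898) knots.
Bearing = atan2(-5.21, 4.90) = 313.20° clockwise from north.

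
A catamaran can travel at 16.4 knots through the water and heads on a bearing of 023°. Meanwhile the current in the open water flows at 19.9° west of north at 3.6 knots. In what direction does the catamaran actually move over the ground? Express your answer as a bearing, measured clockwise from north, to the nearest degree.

Taking east as x and north as y: velocity relative to the water = (6.408, 15.096) knots; the water relative to ground = (-1.225, 3.385) knots.
Velocity relative to ground = (6.408, 15.096) + (-1.225, 3.385) = (5.183, 18.481) knots.
Bearing = atan2(5.18, 18.48) = 15.66° clockwise from north.

016°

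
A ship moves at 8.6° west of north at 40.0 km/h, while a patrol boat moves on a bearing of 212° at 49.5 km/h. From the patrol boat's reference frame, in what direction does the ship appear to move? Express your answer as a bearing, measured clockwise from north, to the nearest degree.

Taking east as x and north as y: ship velocity = (-5.981, 39.550) km/h; patrol boat velocity = (-26.231, -41.978) km/h.
Velocity of ship relative to patrol boat = (-5.981, 39.550) − (-26.231, -41.978) = (20.250, 81.529) km/h.
Bearing = atan2(20.25, 81.53) = 13.95° clockwise from north.

014°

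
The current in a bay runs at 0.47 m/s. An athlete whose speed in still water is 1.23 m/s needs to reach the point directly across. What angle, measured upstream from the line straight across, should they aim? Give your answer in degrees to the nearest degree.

To cancel the current, the upstream component of the athlete's velocity must equal the flow: 1.23 sin θ = 0.47.
sin θ = 0.47 / 1.23 = 0.3821.
θ = arcsin(0.3821) = 22.465°.

22°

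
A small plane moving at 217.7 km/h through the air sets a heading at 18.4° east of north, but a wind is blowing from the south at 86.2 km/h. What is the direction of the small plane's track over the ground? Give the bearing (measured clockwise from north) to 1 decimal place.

Taking east as x and north as y: velocity relative to the air = (68.717, 206.570) km/h; the air relative to ground = (0.000, 86.200) km/h.
Velocity relative to ground = (68.717, 206.570) + (0.000, 86.200) = (68.717, 292.770) km/h.
Bearing = atan2(68.72, 292.77) = 13.21° clockwise from north.

013.2°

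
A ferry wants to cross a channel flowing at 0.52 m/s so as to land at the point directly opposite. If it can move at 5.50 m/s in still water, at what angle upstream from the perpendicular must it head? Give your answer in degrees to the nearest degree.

To cancel the current, the upstream component of the ferry's velocity must equal the flow: 5.50 sin θ = 0.52.
sin θ = 0.52 / 5.50 = 0.0945.
θ = arcsin(0.0945) = 5.425°.

5°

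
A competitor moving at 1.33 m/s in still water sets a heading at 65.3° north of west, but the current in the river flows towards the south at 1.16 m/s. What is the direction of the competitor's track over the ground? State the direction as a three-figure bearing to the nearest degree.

Taking east as x and north as y: velocity relative to the water = (-0.556, 1.208) m/s; the water relative to ground = (0.000, -1.160) m/s.
Velocity relative to ground = (-0.556, 1.208) + (0.000, -1.160) = (-0.556, 0.048) m/s.
Bearing = atan2(-0.56, 0.05) = 274.97° clockwise from north.

275°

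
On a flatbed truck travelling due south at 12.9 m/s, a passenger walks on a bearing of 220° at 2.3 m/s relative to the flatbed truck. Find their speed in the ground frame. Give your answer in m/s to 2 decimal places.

14.74 m/s

Taking east as x and north as y: flatbed truck velocity = (0.000, -12.900) m/s; passenger velocity relative to flatbed truck = (-1.478, -1.762) m/s.
Velocity relative to ground = (0.000, -12.900) + (-1.478, -1.762) = (-1.478, -14.662) m/s.
Speed = |(-1.478, -14.662)| = 14.736 m/s.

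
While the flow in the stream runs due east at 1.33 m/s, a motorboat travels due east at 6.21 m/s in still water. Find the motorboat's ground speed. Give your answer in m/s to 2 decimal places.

7.54 m/s

Taking east as x and north as y: velocity relative to the water = (6.210, 0.000) m/s; the water relative to ground = (1.330, 0.000) m/s.
Velocity relative to ground = (6.210, 0.000) + (1.330, 0.000) = (7.540, 0.000) m/s.
Speed = |(7.540, 0.000)| = 7.540 m/s.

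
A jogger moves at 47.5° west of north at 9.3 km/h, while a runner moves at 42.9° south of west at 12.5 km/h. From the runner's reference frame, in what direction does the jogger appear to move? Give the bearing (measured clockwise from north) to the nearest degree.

009°

Taking east as x and north as y: jogger velocity = (-6.857, 6.283) km/h; runner velocity = (-9.157, -8.509) km/h.
Velocity of jogger relative to runner = (-6.857, 6.283) − (-9.157, -8.509) = (2.300, 14.792) km/h.
Bearing = atan2(2.30, 14.79) = 8.84° clockwise from north.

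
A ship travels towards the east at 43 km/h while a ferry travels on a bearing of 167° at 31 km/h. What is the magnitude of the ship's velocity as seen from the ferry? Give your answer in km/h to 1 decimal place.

Taking east as x and north as y: ship velocity = (43.000, 0.000) km/h; ferry velocity = (6.973, -30.205) km/h.
Velocity of ship relative to ferry = (43.000, 0.000) − (6.973, -30.205) = (36.027, 30.205) km/h.
Magnitude = |(36.027, 30.205)| = 47.014 km/h.

47.0 km/h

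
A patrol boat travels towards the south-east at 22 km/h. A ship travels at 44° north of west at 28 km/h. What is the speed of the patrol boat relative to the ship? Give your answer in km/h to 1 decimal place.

50.0 km/h

Taking east as x and north as y: patrol boat velocity = (15.556, -15.556) km/h; ship velocity = (-20.142, 19.450) km/h.
Velocity of patrol boat relative to ship = (15.556, -15.556) − (-20.142, 19.450) = (35.698, -35.007) km/h.
Magnitude = |(35.698, -35.007)| = 49.998 km/h.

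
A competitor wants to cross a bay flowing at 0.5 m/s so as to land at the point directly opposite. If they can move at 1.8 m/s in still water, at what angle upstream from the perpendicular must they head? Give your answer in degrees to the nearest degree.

To cancel the current, the upstream component of the competitor's velocity must equal the flow: 1.8 sin θ = 0.5.
sin θ = 0.5 / 1.8 = 0.2778.
θ = arcsin(0.2778) = 16.128°.

16°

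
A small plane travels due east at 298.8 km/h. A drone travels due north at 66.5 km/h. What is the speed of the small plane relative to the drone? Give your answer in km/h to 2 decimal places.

Taking east as x and north as y: small plane velocity = (298.800, 0.000) km/h; drone velocity = (0.000, 66.500) km/h.
Velocity of small plane relative to drone = (298.800, 0.000) − (0.000, 66.500) = (298.800, -66.500) km/h.
Magnitude = |(298.800, -66.500)| = 306.111 km/h.

306.11 km/h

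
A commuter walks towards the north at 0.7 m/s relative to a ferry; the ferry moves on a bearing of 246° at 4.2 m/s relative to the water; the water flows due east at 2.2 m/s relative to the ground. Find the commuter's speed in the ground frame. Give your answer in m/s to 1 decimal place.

In east/north components (m/s): commuter relative to ferry = (0.000, 0.700); ferry relative to water = (-3.837, -1.708); water relative to ground = (2.200, 0.000).
Sum = (-1.637, -1.008) m/s.
Speed = |(-1.637, -1.008)| = 1.923 m/s.

1.9 m/s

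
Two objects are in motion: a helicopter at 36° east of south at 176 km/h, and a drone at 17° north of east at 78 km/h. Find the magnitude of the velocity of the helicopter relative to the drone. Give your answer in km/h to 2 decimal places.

Taking east as x and north as y: helicopter velocity = (103.450, -142.387) km/h; drone velocity = (74.592, 22.805) km/h.
Velocity of helicopter relative to drone = (103.450, -142.387) − (74.592, 22.805) = (28.858, -165.192) km/h.
Magnitude = |(28.858, -165.192)| = 167.694 km/h.

167.69 km/h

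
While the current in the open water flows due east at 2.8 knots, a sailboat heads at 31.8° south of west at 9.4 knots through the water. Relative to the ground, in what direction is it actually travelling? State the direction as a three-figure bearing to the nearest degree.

Taking east as x and north as y: velocity relative to the water = (-7.989, -4.953) knots; the water relative to ground = (2.800, 0.000) knots.
Velocity relative to ground = (-7.989, -4.953) + (2.800, 0.000) = (-5.189, -4.953) knots.
Bearing = atan2(-5.19, -4.95) = 226.33° clockwise from north.

226°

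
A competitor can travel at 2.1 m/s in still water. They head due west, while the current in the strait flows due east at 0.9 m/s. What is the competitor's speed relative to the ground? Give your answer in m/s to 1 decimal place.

1.2 m/s

Taking east as x and north as y: velocity relative to the water = (-2.100, 0.000) m/s; the water relative to ground = (0.900, 0.000) m/s.
Velocity relative to ground = (-2.100, 0.000) + (0.900, 0.000) = (-1.200, 0.000) m/s.
Speed = |(-1.200, 0.000)| = 1.200 m/s.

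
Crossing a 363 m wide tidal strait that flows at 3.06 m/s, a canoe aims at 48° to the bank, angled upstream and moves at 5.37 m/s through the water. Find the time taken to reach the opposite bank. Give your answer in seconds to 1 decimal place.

The component of the canoe's velocity perpendicular to the bank is 5.37 × sin 48° = 3.991 m/s.
Only the cross-stream component determines the crossing time; the current contributes nothing perpendicular to the bank.
Time = 363 / 3.991 = 90.962 s.

91.0 s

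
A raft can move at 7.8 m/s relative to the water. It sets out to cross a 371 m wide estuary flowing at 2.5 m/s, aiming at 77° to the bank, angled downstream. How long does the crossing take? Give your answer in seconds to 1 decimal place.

The component of the raft's velocity perpendicular to the bank is 7.8 × sin 77° = 7.600 m/s.
The current is parallel to the bank, so it does not affect the crossing time.
Time = 371 / 7.600 = 48.815 s.

48.8 s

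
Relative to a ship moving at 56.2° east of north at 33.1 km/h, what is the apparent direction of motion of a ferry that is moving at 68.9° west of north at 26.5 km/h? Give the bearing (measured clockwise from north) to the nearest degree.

260°

Taking east as x and north as y: ferry velocity = (-24.723, 9.540) km/h; ship velocity = (27.506, 18.413) km/h.
Velocity of ferry relative to ship = (-24.723, 9.540) − (27.506, 18.413) = (-52.229, -8.873) km/h.
Bearing = atan2(-52.23, -8.87) = 260.36° clockwise from north.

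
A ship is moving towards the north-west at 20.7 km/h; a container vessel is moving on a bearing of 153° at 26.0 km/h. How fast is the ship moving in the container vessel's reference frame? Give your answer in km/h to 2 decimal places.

Taking east as x and north as y: ship velocity = (-14.637, 14.637) km/h; container vessel velocity = (11.804, -23.166) km/h.
Velocity of ship relative to container vessel = (-14.637, 14.637) − (11.804, -23.166) = (-26.441, 37.803) km/h.
Magnitude = |(-26.441, 37.803)| = 46.132 km/h.

46.13 km/h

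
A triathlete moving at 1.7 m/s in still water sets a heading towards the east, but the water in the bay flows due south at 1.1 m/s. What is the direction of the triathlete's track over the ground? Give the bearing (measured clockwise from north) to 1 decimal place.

Taking east as x and north as y: velocity relative to the water = (1.700, 0.000) m/s; the water relative to ground = (0.000, -1.100) m/s.
Velocity relative to ground = (1.700, 0.000) + (0.000, -1.100) = (1.700, -1.100) m/s.
Bearing = atan2(1.70, -1.10) = 122.91° clockwise from north.

122.9°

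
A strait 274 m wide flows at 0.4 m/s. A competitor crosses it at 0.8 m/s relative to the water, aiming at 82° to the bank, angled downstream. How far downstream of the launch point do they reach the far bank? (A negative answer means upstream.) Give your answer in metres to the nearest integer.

Perpendicular speed = 0.792 m/s; crossing time = 274 / 0.792 = 345.866 s.
Net downstream speed = 0.511 m/s.
Drift = 0.511 × 345.866 = 176.855 m (downstream).

177 m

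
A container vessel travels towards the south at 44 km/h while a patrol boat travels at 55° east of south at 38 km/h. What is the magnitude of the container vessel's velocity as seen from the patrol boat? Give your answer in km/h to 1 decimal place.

Taking east as x and north as y: container vessel velocity = (0.000, -44.000) km/h; patrol boat velocity = (31.128, -21.796) km/h.
Velocity of container vessel relative to patrol boat = (0.000, -44.000) − (31.128, -21.796) = (-31.128, -22.204) km/h.
Magnitude = |(-31.128, -22.204)| = 38.236 km/h.

38.2 km/h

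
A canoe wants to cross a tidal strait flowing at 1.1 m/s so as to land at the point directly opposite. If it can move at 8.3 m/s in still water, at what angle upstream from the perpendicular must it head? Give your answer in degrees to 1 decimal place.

7.6°

To cancel the current, the upstream component of the canoe's velocity must equal the flow: 8.3 sin θ = 1.1.
sin θ = 1.1 / 8.3 = 0.1325.
θ = arcsin(0.1325) = 7.616°.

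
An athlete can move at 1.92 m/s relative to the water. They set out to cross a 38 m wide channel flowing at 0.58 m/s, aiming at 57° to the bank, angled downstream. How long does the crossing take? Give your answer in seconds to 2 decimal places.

23.60 s

The component of the athlete's velocity perpendicular to the bank is 1.92 × sin 57° = 1.610 m/s.
Only the cross-stream component determines the crossing time; the current contributes nothing perpendicular to the bank.
Time = 38 / 1.610 = 23.599 s.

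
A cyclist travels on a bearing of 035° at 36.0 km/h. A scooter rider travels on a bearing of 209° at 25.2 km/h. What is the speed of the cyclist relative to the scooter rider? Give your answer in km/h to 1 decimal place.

Taking east as x and north as y: cyclist velocity = (20.649, 29.489) km/h; scooter rider velocity = (-12.217, -22.040) km/h.
Velocity of cyclist relative to scooter rider = (20.649, 29.489) − (-12.217, -22.040) = (32.866, 51.530) km/h.
Magnitude = |(32.866, 51.530)| = 61.119 km/h.

61.1 km/h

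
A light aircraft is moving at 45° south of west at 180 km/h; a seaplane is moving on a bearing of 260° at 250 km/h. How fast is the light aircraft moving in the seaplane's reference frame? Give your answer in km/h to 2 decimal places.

145.52 km/h

Taking east as x and north as y: light aircraft velocity = (-127.279, -127.279) km/h; seaplane velocity = (-246.202, -43.412) km/h.
Velocity of light aircraft relative to seaplane = (-127.279, -127.279) − (-246.202, -43.412) = (118.923, -83.867) km/h.
Magnitude = |(118.923, -83.867)| = 145.521 km/h.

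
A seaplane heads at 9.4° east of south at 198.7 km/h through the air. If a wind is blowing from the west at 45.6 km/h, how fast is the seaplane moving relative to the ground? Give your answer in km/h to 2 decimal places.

Taking east as x and north as y: velocity relative to the air = (32.453, -196.032) km/h; the air relative to ground = (45.600, 0.000) km/h.
Velocity relative to ground = (32.453, -196.032) + (45.600, 0.000) = (78.053, -196.032) km/h.
Speed = |(78.053, -196.032)| = 210.999 km/h.

211.00 km/h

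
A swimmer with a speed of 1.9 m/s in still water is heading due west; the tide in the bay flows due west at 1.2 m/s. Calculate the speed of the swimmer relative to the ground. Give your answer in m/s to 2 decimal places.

3.10 m/s

Taking east as x and north as y: velocity relative to the water = (-1.900, 0.000) m/s; the water relative to ground = (-1.200, 0.000) m/s.
Velocity relative to ground = (-1.900, 0.000) + (-1.200, 0.000) = (-3.100, 0.000) m/s.
Speed = |(-3.100, 0.000)| = 3.100 m/s.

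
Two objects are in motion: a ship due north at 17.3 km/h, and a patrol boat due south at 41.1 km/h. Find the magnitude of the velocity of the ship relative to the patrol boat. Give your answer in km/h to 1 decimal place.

58.4 km/h

Taking east as x and north as y: ship velocity = (0.000, 17.300) km/h; patrol boat velocity = (0.000, -41.100) km/h.
Velocity of ship relative to patrol boat = (0.000, 17.300) − (0.000, -41.100) = (0.000, 58.400) km/h.
Magnitude = |(0.000, 58.400)| = 58.400 km/h.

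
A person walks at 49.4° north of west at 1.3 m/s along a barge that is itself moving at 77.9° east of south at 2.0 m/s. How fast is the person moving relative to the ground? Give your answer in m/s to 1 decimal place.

1.2 m/s

Taking east as x and north as y: barge velocity = (1.956, -0.419) m/s; person velocity relative to barge = (-0.846, 0.987) m/s.
Velocity relative to ground = (1.956, -0.419) + (-0.846, 0.987) = (1.110, 0.568) m/s.
Speed = |(1.110, 0.568)| = 1.246 m/s.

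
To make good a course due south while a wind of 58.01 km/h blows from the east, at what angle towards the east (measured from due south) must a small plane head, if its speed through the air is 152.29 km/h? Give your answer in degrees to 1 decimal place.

22.4°

The wind pushes perpendicular to the desired track; the heading must have a component into the wind equal to 58.01 km/h: 152.29 sin θ = 58.01.
sin θ = 0.3809, so θ = 22.391°.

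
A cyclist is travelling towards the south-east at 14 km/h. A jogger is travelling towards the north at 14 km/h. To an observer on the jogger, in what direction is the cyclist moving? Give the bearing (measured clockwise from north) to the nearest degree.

Taking east as x and north as y: cyclist velocity = (9.899, -9.899) km/h; jogger velocity = (0.000, 14.000) km/h.
Velocity of cyclist relative to jogger = (9.899, -9.899) − (0.000, 14.000) = (9.899, -23.899) km/h.
Bearing = atan2(9.90, -23.90) = 157.50° clockwise from north.

158°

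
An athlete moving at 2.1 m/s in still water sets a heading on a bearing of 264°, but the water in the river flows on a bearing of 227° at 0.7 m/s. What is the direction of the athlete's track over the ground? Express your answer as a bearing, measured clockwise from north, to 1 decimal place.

255.0°

Taking east as x and north as y: velocity relative to the water = (-2.088, -0.220) m/s; the water relative to ground = (-0.512, -0.477) m/s.
Velocity relative to ground = (-2.088, -0.220) + (-0.512, -0.477) = (-2.600, -0.697) m/s.
Bearing = atan2(-2.60, -0.70) = 255.00° clockwise from north.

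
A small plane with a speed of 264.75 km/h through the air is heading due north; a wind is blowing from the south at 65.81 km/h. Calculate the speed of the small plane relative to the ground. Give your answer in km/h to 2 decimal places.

330.56 km/h

Taking east as x and north as y: velocity relative to the air = (0.000, 264.750) km/h; the air relative to ground = (0.000, 65.810) km/h.
Velocity relative to ground = (0.000, 264.750) + (0.000, 65.810) = (0.000, 330.560) km/h.
Speed = |(0.000, 330.560)| = 330.560 km/h.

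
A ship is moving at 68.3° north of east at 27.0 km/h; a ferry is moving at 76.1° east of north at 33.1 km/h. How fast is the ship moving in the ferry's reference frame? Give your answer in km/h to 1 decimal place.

28.0 km/h

Taking east as x and north as y: ship velocity = (9.983, 25.087) km/h; ferry velocity = (32.131, 7.952) km/h.
Velocity of ship relative to ferry = (9.983, 25.087) − (32.131, 7.952) = (-22.148, 17.135) km/h.
Magnitude = |(-22.148, 17.135)| = 28.002 km/h.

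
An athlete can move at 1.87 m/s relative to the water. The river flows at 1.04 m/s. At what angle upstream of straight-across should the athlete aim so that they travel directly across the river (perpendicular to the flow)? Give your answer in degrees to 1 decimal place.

33.8°

To cancel the current, the upstream component of the athlete's velocity must equal the flow: 1.87 sin θ = 1.04.
sin θ = 1.04 / 1.87 = 0.5561.
θ = arcsin(0.5561) = 33.790°.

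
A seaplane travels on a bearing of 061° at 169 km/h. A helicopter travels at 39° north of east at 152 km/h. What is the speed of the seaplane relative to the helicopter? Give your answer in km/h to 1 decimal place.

Taking east as x and north as y: seaplane velocity = (147.811, 81.933) km/h; helicopter velocity = (118.126, 95.657) km/h.
Velocity of seaplane relative to helicopter = (147.811, 81.933) − (118.126, 95.657) = (29.685, -13.724) km/h.
Magnitude = |(29.685, -13.724)| = 32.703 km/h.

32.7 km/h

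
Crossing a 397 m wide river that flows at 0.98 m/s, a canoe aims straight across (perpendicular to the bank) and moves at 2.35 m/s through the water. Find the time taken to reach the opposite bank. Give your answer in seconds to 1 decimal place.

168.9 s

The component of the canoe's velocity perpendicular to the bank is 2.35 m/s.
The current is parallel to the bank, so it does not affect the crossing time.
Time = 397 / 2.350 = 168.936 s.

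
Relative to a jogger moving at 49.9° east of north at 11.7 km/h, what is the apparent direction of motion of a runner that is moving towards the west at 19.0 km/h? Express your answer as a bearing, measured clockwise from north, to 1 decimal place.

Taking east as x and north as y: runner velocity = (-19.000, 0.000) km/h; jogger velocity = (8.950, 7.536) km/h.
Velocity of runner relative to jogger = (-19.000, 0.000) − (8.950, 7.536) = (-27.950, -7.536) km/h.
Bearing = atan2(-27.95, -7.54) = 254.91° clockwise from north.

254.9°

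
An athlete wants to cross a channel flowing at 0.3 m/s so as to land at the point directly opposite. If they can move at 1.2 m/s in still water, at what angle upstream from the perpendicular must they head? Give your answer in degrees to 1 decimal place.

14.5°

To cancel the current, the upstream component of the athlete's velocity must equal the flow: 1.2 sin θ = 0.3.
sin θ = 0.3 / 1.2 = 0.2500.
θ = arcsin(0.2500) = 14.478°.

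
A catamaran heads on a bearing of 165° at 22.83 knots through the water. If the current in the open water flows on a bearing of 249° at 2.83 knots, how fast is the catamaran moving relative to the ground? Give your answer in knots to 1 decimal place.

Taking east as x and north as y: velocity relative to the water = (5.909, -22.052) knots; the water relative to ground = (-2.642, -1.014) knots.
Velocity relative to ground = (5.909, -22.052) + (-2.642, -1.014) = (3.267, -23.066) knots.
Speed = |(3.267, -23.066)| = 23.296 knots.

23.3 knots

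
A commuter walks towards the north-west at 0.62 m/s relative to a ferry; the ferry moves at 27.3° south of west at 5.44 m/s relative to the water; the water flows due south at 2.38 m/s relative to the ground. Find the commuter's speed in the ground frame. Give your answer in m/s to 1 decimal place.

In east/north components (m/s): commuter relative to ferry = (-0.438, 0.438); ferry relative to water = (-4.834, -2.495); water relative to ground = (0.000, -2.380).
Sum = (-5.272, -4.437) m/s.
Speed = |(-5.272, -4.437)| = 6.891 m/s.

6.9 m/s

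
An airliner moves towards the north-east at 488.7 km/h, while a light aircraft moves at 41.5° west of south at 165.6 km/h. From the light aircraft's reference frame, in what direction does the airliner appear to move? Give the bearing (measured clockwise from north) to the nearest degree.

Taking east as x and north as y: airliner velocity = (345.563, 345.563) km/h; light aircraft velocity = (-109.730, -124.027) km/h.
Velocity of airliner relative to light aircraft = (345.563, 345.563) − (-109.730, -124.027) = (455.293, 469.590) km/h.
Bearing = atan2(455.29, 469.59) = 44.11° clockwise from north.

044°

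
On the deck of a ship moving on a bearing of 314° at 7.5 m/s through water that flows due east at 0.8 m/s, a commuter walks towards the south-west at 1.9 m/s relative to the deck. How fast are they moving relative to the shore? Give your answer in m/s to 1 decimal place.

7.1 m/s

In east/north components (m/s): commuter relative to ship = (-1.344, -1.344); ship relative to water = (-5.395, 5.210); water relative to ground = (0.800, 0.000).
Sum = (-5.939, 3.866) m/s.
Speed = |(-5.939, 3.866)| = 7.086 m/s.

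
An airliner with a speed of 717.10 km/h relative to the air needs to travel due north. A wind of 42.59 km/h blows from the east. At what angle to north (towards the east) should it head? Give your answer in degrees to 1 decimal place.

3.4°

The wind pushes perpendicular to the desired track; the heading must have a component into the wind equal to 42.59 km/h: 717.10 sin θ = 42.59.
sin θ = 0.0594, so θ = 3.405°.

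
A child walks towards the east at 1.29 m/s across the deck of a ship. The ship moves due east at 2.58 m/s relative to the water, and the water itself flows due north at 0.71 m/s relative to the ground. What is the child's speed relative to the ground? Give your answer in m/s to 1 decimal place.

3.9 m/s

In east/north components (m/s): child relative to ship = (1.290, 0.000); ship relative to water = (2.580, 0.000); water relative to ground = (0.000, 0.710).
Sum = (3.870, 0.710) m/s.
Speed = |(3.870, 0.710)| = 3.935 m/s.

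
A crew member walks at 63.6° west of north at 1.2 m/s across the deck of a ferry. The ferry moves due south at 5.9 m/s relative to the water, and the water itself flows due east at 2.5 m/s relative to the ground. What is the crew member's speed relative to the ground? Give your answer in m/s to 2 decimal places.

5.55 m/s

In east/north components (m/s): crew member relative to ferry = (-1.075, 0.534); ferry relative to water = (0.000, -5.900); water relative to ground = (2.500, 0.000).
Sum = (1.425, -5.366) m/s.
Speed = |(1.425, -5.366)| = 5.552 m/s.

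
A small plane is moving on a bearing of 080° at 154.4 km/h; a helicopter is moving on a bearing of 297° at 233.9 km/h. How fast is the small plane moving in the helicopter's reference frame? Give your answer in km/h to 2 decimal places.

369.10 km/h

Taking east as x and north as y: small plane velocity = (152.054, 26.811) km/h; helicopter velocity = (-208.406, 106.188) km/h.
Velocity of small plane relative to helicopter = (152.054, 26.811) − (-208.406, 106.188) = (360.461, -79.377) km/h.
Magnitude = |(360.461, -79.377)| = 369.097 km/h.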